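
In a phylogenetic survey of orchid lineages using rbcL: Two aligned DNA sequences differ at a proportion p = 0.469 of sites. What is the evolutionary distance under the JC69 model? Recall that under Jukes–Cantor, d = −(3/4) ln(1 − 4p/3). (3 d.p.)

d = −(3/4) ln(1 − 4p/3) = −0.75 ln(1 − 0.625333) = −0.75 ln(0.374667)
  = −0.75 × (-0.981718) = 0.736289 substitutions/site.

0.736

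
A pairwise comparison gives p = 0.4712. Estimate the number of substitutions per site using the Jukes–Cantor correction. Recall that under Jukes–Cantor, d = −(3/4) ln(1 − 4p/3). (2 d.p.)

d = −(3/4) ln(1 − 4p/3) = −0.75 ln(1 − 0.628267) = −0.75 ln(0.371733)
  = −0.75 × (-0.989579) = 0.742184 substitutions/site.

0.74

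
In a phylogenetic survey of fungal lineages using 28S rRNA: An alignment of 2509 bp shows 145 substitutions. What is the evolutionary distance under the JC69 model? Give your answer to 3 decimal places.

0.060

p = 145/2509 ≈ 0.057792.
d = −(3/4) ln(1 − 4p/3) = −0.75 ln(1 − 0.077056) = −0.75 ln(0.922944)
  = −0.75 × (-0.080187) = 0.060140 substitutions/site.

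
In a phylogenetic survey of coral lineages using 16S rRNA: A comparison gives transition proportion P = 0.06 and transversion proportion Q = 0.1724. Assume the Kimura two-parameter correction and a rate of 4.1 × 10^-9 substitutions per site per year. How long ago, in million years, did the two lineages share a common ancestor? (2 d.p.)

33.98

Under the Kimura two-parameter model, d = −½ ln(1 − 2P − Q) − ¼ ln(1 − 2Q).
1 − 2P − Q = 0.7076, giving −½ ln(0.7076) = 0.172938.
1 − 2Q = 0.6552, giving −¼ ln(0.6552) = 0.105704.
d = 0.172938 + 0.105704 = 0.278642.
Under a molecular clock d = 2μt, so t = d/(2μ) = 0.278642 / (2 × 4.1 × 10^-9) = 33.98 million years.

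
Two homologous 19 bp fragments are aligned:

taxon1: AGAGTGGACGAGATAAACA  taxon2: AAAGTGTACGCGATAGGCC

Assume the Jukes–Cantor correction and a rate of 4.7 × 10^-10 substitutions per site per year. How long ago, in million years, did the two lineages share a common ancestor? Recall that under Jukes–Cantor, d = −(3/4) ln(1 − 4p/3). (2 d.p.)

The sequences differ at 6 of 19 sites (2, 7, 11, 16, 17, 19), so p = 6/19 ≈ 0.315789.
d = −(3/4) ln(1 − 4p/3) = −0.75 ln(1 − 0.421052) = −0.75 ln(0.578948)
  = −0.75 × (-0.546543) = 0.409907 substitutions/site.
Under a molecular clock d = 2μt, so t = d/(2μ) = 0.409907 / (2 × 4.7 × 10^-10) = 436.07 million years.

436.07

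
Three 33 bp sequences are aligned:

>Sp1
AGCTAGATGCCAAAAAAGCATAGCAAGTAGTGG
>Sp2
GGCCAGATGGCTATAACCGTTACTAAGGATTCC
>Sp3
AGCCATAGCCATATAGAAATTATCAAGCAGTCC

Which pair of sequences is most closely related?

Sp1–Sp2: 15/33 differ, p = 0.455, d = 0.699.
Sp1–Sp3: 15/33 differ, p = 0.455, d = 0.699.
Sp2–Sp3: 14/33 differ, p = 0.424, d = 0.625.
The smallest distance is between Sp2 and Sp3.

Sp2 and Sp3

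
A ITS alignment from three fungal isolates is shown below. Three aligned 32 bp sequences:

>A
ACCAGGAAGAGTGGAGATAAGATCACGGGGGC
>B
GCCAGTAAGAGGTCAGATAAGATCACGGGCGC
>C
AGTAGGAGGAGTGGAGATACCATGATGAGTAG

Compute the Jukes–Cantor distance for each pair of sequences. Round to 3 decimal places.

A–B: 6/32 sites differ → p = 0.1875, d = −0.75 ln(1 − 0.25) = 0.215762 ≈ 0.216.
A–C: 11/32 sites differ → p = 0.34375, d = −0.75 ln(1 − 0.458333) = 0.459828 ≈ 0.460.
B–C: 16/32 sites differ → p = 0.5, d = −0.75 ln(1 − 0.666667) = 0.823960 ≈ 0.824.

d(A,B) = 0.216, d(A,C) = 0.460, d(B,C) = 0.824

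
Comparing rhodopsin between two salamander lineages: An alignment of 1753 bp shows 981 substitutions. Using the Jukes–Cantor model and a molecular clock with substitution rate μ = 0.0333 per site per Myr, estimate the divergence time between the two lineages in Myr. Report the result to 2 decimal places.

15.44

p = 981/1753 ≈ 0.559612.
d = −(3/4) ln(1 − 4p/3) = −0.75 ln(1 − 0.746149) = −0.75 ln(0.253851)
  = −0.75 × (-1.371008) = 1.028256 substitutions/site.
Under a molecular clock d = 2μt, so t = d/(2μ) = 1.028256 / (2 × 0.0333) = 15.44 Myr.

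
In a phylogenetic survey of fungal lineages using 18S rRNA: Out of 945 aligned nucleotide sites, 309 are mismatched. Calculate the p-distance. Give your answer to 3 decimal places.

0.327

p = 309/945 = 0.326984… ≈ 0.327 (to 3 d.p.).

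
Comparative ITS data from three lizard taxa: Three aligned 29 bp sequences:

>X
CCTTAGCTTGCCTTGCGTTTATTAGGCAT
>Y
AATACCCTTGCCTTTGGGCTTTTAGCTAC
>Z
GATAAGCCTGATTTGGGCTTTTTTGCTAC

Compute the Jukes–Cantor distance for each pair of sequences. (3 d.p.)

d(X,Y) = 0.683, d(X,Z) = 0.683, d(Y,Z) = 0.462

X–Y: 13/29 sites differ → p ≈ 0.448276, d = −0.75 ln(1 − 0.597701) = 0.682920 ≈ 0.683.
X–Z: 13/29 sites differ → p ≈ 0.448276, d = −0.75 ln(1 − 0.597701) = 0.682920 ≈ 0.683.
Y–Z: 10/29 sites differ → p ≈ 0.344828, d = −0.75 ln(1 − 0.459771) = 0.461822 ≈ 0.462.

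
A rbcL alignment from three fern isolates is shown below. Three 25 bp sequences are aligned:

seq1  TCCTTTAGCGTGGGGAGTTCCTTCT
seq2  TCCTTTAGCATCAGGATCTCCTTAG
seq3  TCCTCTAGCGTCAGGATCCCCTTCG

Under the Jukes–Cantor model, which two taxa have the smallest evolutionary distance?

seq1–seq2: 7/25 differ, p = 0.280, d = 0.351.
seq1–seq3: 7/25 differ, p = 0.280, d = 0.351.
seq2–seq3: 4/25 differ, p = 0.160, d = 0.180.
The smallest distance is between seq2 and seq3.

seq2 and seq3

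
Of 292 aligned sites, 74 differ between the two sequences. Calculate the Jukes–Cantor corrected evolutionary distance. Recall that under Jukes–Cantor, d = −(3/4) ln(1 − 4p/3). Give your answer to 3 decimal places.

p = 74/292 ≈ 0.253425.
d = −(3/4) ln(1 − 4p/3) = −0.75 ln(1 − 0.3379) = −0.75 ln(0.6621)
  = −0.75 × (-0.412339) = 0.309254 substitutions/site.

0.309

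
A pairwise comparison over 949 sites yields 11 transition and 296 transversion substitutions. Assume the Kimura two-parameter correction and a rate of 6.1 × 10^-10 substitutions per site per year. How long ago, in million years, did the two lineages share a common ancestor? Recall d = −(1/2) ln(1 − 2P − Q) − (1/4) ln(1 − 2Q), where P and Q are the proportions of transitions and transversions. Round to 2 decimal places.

367.60

P = 11/949 ≈ 0.011591 and Q = 296/949 ≈ 0.311907.
Under the Kimura two-parameter model, d = −½ ln(1 − 2P − Q) − ¼ ln(1 − 2Q).
1 − 2P − Q = 0.664911, giving −½ ln(0.664911) = 0.204051.
1 − 2Q = 0.376186, giving −¼ ln(0.376186) = 0.244418.
d = 0.204051 + 0.244418 = 0.448469.
Under a molecular clock d = 2μt, so t = d/(2μ) = 0.448469 / (2 × 6.1 × 10^-10) = 367.60 million years.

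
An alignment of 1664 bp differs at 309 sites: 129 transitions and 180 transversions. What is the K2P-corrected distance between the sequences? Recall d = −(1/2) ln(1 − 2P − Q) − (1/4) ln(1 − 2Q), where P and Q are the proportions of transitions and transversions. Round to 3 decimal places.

0.214

P = 129/1664 ≈ 0.077524 and Q = 180/1664 ≈ 0.108173.
Under the Kimura two-parameter model, d = −½ ln(1 − 2P − Q) − ¼ ln(1 − 2Q).
1 − 2P − Q = 0.736779, giving −½ ln(0.736779) = 0.152734.
1 − 2Q = 0.783654, giving −¼ ln(0.783654) = 0.060947.
d = 0.152734 + 0.060947 = 0.213681.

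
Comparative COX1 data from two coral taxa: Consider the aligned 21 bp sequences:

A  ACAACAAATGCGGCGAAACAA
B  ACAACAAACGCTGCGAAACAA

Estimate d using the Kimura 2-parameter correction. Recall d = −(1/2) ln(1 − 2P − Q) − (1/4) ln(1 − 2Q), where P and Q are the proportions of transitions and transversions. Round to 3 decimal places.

0.102

Of 21 sites, 1 differences are transitions and 1 are transversions, so P = 1/21 ≈ 0.047619 and Q = 1/21 ≈ 0.047619.
Under the Kimura two-parameter model, d = −½ ln(1 − 2P − Q) − ¼ ln(1 − 2Q).
1 − 2P − Q = 0.857143, giving −½ ln(0.857143) = 0.077075.
1 − 2Q = 0.904762, giving −¼ ln(0.904762) = 0.025021.
d = 0.077075 + 0.025021 = 0.102096.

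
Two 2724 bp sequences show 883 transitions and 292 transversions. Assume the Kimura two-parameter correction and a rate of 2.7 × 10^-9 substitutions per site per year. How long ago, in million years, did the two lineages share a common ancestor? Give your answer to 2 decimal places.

141.59

P = 883/2724 ≈ 0.324156 and Q = 292/2724 ≈ 0.107195.
Under the Kimura two-parameter model, d = −½ ln(1 − 2P − Q) − ¼ ln(1 − 2Q).
1 − 2P − Q = 0.244493, giving −½ ln(0.244493) = 0.704284.
1 − 2Q = 0.78561, giving −¼ ln(0.78561) = 0.060324.
d = 0.704284 + 0.060324 = 0.764608.
Under a molecular clock d = 2μt, so t = d/(2μ) = 0.764608 / (2 × 2.7 × 10^-9) = 141.59 million years.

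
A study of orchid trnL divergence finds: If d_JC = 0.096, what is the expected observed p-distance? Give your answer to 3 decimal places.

0.090

p = (3/4)(1 − e^(−4d/3)) = 0.75 × (1 − e^(-0.128)) = 0.75 × (1 − 0.879853) = 0.090110.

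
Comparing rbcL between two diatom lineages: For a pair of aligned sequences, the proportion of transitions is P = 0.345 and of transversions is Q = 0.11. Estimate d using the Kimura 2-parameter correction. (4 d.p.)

0.8668

Under the Kimura two-parameter model, d = −½ ln(1 − 2P − Q) − ¼ ln(1 − 2Q).
1 − 2P − Q = 0.2, giving −½ ln(0.2) = 0.804719.
1 − 2Q = 0.78, giving −¼ ln(0.78) = 0.062115.
d = 0.804719 + 0.062115 = 0.866834.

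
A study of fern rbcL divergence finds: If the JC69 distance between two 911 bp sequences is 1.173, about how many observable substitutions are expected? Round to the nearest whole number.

540

Invert JC69: p = (3/4)(1 − e^(−4d/3)) = 0.75 × (1 − e^(-1.564)) = 0.75 × (1 − 0.209297) = 0.593027.
Expected differing sites = pL ≈ 0.593027 × 911 = 540.247597 ≈ 540.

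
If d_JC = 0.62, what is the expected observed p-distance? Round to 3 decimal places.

0.422

p = (3/4)(1 − e^(−4d/3)) = 0.75 × (1 − e^(-0.826667)) = 0.75 × (1 − 0.437505) = 0.421871.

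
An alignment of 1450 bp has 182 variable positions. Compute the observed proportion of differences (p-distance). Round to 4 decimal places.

p = 182/1450 = 0.125517… ≈ 0.1255 (to 4 d.p.).

0.1255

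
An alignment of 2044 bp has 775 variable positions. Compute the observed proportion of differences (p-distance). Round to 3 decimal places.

0.379

p = 775/2044 = 0.379158… ≈ 0.379 (to 3 d.p.).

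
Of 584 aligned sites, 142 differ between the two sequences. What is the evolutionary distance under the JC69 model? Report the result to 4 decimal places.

p = 142/584 ≈ 0.243151.
d = −(3/4) ln(1 − 4p/3) = −0.75 ln(1 − 0.324201) = −0.75 ln(0.675799)
  = −0.75 × (-0.391860) = 0.293895 substitutions/site.

0.2939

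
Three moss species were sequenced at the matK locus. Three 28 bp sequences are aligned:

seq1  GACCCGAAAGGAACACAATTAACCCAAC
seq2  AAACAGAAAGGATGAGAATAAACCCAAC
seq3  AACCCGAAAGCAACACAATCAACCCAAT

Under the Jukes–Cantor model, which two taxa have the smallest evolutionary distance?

seq1 and seq3

seq1–seq2: 7/28 differ, p = 0.250, d = 0.304.
seq1–seq3: 4/28 differ, p = 0.143, d = 0.158.
seq2–seq3: 8/28 differ, p = 0.286, d = 0.360.
The smallest distance is between seq1 and seq3.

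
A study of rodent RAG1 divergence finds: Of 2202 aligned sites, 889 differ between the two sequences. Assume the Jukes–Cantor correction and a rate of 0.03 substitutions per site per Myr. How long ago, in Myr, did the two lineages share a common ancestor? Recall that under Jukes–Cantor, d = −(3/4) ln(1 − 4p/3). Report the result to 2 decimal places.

p = 889/2202 ≈ 0.403724.
d = −(3/4) ln(1 − 4p/3) = −0.75 ln(1 − 0.538299) = −0.75 ln(0.461701)
  = −0.75 × (-0.772838) = 0.579629 substitutions/site.
Under a molecular clock d = 2μt, so t = d/(2μ) = 0.579629 / (2 × 0.03) = 9.66 Myr.

9.66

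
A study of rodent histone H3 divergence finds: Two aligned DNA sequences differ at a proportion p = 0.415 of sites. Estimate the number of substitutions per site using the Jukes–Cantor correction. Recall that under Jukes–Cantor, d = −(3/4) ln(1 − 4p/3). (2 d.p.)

0.60

d = −(3/4) ln(1 − 4p/3) = −0.75 ln(1 − 0.553333) = −0.75 ln(0.446667)
  = −0.75 × (-0.805942) = 0.604457 substitutions/site.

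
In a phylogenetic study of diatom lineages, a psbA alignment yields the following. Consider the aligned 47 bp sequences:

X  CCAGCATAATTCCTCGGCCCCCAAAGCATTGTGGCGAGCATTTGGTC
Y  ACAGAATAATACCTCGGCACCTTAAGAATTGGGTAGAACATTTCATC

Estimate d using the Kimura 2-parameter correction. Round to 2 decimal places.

Of 47 sites, 3 differences are transitions and 10 are transversions, so P = 3/47 ≈ 0.06383 and Q = 10/47 ≈ 0.212766.
Under the Kimura two-parameter model, d = −½ ln(1 − 2P − Q) − ¼ ln(1 − 2Q).
1 − 2P − Q = 0.659574, giving −½ ln(0.659574) = 0.208081.
1 − 2Q = 0.574468, giving −¼ ln(0.574468) = 0.138578.
d = 0.208081 + 0.138578 = 0.346659.

0.35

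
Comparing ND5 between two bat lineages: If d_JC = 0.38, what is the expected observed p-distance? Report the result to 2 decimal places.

p = (3/4)(1 − e^(−4d/3)) = 0.75 × (1 − e^(-0.506667)) = 0.75 × (1 − 0.602500) = 0.298125.

0.30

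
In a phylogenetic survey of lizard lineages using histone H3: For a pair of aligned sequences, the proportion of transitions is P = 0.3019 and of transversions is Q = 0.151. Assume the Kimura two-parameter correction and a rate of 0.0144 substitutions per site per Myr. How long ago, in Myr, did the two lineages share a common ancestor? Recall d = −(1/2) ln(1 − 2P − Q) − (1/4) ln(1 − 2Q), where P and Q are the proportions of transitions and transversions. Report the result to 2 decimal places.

Under the Kimura two-parameter model, d = −½ ln(1 − 2P − Q) − ¼ ln(1 − 2Q).
1 − 2P − Q = 0.2452, giving −½ ln(0.2452) = 0.702841.
1 − 2Q = 0.698, giving −¼ ln(0.698) = 0.089884.
d = 0.702841 + 0.089884 = 0.792725.
Under a molecular clock d = 2μt, so t = d/(2μ) = 0.792725 / (2 × 0.0144) = 27.53 Myr.

27.53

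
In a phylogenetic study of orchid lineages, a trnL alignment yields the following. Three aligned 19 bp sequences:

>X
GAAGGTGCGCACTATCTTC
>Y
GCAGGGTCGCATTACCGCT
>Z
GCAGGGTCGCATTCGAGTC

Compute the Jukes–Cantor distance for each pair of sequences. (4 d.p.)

X–Y: 8/19 sites differ → p ≈ 0.421053, d = −0.75 ln(1 − 0.561404) = 0.618132 ≈ 0.6181.
X–Z: 8/19 sites differ → p ≈ 0.421053, d = −0.75 ln(1 − 0.561404) = 0.618132 ≈ 0.6181.
Y–Z: 5/19 sites differ → p ≈ 0.263158, d = −0.75 ln(1 − 0.350877) = 0.324100 ≈ 0.3241.

d(X,Y) = 0.6181, d(X,Z) = 0.6181, d(Y,Z) = 0.3241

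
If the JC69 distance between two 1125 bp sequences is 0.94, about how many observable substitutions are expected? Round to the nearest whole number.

603

Invert JC69: p = (3/4)(1 − e^(−4d/3)) = 0.75 × (1 − e^(-1.253333)) = 0.75 × (1 − 0.285551) = 0.535837.
Expected differing sites = pL ≈ 0.535837 × 1125 = 602.816625 ≈ 603.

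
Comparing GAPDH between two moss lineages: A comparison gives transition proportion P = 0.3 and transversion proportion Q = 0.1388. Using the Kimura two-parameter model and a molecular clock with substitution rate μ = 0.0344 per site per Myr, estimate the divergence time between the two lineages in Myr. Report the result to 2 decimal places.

10.94

Under the Kimura two-parameter model, d = −½ ln(1 − 2P − Q) − ¼ ln(1 − 2Q).
1 − 2P − Q = 0.2612, giving −½ ln(0.2612) = 0.671234.
1 − 2Q = 0.7224, giving −¼ ln(0.7224) = 0.081294.
d = 0.671234 + 0.081294 = 0.752528.
Under a molecular clock d = 2μt, so t = d/(2μ) = 0.752528 / (2 × 0.0344) = 10.94 Myr.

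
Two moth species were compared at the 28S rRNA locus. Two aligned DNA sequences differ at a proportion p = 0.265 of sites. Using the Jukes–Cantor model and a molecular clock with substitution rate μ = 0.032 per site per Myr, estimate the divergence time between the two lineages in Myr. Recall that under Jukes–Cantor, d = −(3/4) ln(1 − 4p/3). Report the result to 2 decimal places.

d = −(3/4) ln(1 − 4p/3) = −0.75 ln(1 − 0.353333) = −0.75 ln(0.646667)
  = −0.75 × (-0.435924) = 0.326943 substitutions/site.
Under a molecular clock d = 2μt, so t = d/(2μ) = 0.326943 / (2 × 0.032) = 5.11 Myr.

5.11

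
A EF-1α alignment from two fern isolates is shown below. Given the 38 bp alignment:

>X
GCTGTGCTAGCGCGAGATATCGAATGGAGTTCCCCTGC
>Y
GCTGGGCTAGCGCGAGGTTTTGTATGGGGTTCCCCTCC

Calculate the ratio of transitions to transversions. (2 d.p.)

Transitions are A↔G and C↔T; transversions are all other mismatches.
Transitions: 3. Transversions: 4.
R = 3/4 = 0.75.

0.75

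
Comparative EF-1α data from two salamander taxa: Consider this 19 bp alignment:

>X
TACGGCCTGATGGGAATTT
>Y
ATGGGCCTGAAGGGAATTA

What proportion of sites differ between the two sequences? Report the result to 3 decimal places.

The sequences differ at 5 of 19 positions (sites 1, 2, 3, 11, 19).
p = 5/19 = 0.263157… ≈ 0.263 (to 3 d.p.).

0.263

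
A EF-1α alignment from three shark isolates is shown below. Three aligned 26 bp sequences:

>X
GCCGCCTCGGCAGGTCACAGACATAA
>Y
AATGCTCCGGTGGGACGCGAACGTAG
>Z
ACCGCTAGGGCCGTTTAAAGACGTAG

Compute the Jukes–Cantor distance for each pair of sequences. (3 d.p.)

d(X,Y) = 0.824, d(X,Z) = 0.539, d(Y,Z) = 0.824

X–Y: 13/26 sites differ → p = 0.5, d = −0.75 ln(1 − 0.666667) = 0.823960 ≈ 0.824.
X–Z: 10/26 sites differ → p ≈ 0.384615, d = −0.75 ln(1 − 0.51282) = 0.539341 ≈ 0.539.
Y–Z: 13/26 sites differ → p = 0.5, d = −0.75 ln(1 − 0.666667) = 0.823960 ≈ 0.824.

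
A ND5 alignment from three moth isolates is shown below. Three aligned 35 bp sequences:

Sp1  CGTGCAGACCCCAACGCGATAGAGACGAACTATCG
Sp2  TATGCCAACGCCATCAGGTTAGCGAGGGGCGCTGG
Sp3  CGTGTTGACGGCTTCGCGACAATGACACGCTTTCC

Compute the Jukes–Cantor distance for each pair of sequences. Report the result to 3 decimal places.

Sp1–Sp2: 16/35 sites differ → p ≈ 0.457143, d = −0.75 ln(1 − 0.609524) = 0.705292 ≈ 0.705.
Sp1–Sp3: 14/35 sites differ → p = 0.4, d = −0.75 ln(1 − 0.533333) = 0.571605 ≈ 0.572.
Sp2–Sp3: 20/35 sites differ → p ≈ 0.571429, d = −0.75 ln(1 − 0.761905) = 1.076314 ≈ 1.076.

d(Sp1,Sp2) = 0.705, d(Sp1,Sp3) = 0.572, d(Sp2,Sp3) = 1.076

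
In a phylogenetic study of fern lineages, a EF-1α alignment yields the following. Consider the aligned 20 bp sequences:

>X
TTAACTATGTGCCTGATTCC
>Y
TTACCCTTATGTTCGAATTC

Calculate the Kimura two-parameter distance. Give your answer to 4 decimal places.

Of 20 sites, 6 differences are transitions and 3 are transversions, so P = 6/20 = 0.3 and Q = 3/20 = 0.15.
Under the Kimura two-parameter model, d = −½ ln(1 − 2P − Q) − ¼ ln(1 − 2Q).
1 − 2P − Q = 0.25, giving −½ ln(0.25) = 0.693147.
1 − 2Q = 0.7, giving −¼ ln(0.7) = 0.089169.
d = 0.693147 + 0.089169 = 0.782316.

0.7823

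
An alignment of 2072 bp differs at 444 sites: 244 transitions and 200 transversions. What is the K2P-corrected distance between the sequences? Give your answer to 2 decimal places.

P = 244/2072 ≈ 0.117761 and Q = 200/2072 ≈ 0.096525.
Under the Kimura two-parameter model, d = −½ ln(1 − 2P − Q) − ¼ ln(1 − 2Q).
1 − 2P − Q = 0.667953, giving −½ ln(0.667953) = 0.201769.
1 − 2Q = 0.80695, giving −¼ ln(0.80695) = 0.053623.
d = 0.201769 + 0.053623 = 0.255392.

0.26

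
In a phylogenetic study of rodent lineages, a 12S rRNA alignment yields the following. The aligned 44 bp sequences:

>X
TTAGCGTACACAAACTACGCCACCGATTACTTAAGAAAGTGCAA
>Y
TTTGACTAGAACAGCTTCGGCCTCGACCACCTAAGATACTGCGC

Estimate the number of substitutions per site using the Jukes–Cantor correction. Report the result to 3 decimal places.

0.591

The sequences differ at 18 of 44 sites, so p = 18/44 ≈ 0.409091.
d = −(3/4) ln(1 − 4p/3) = −0.75 ln(1 − 0.545455) = −0.75 ln(0.454545)
  = −0.75 × (-0.788458) = 0.591344 substitutions/site.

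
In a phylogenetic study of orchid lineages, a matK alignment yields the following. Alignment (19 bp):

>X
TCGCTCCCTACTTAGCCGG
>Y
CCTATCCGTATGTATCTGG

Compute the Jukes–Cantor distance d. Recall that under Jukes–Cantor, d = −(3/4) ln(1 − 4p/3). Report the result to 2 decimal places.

0.62

The sequences differ at 8 of 19 sites (1, 3, 4, 8, 11, 12, 15, 17), so p = 8/19 ≈ 0.421053.
d = −(3/4) ln(1 − 4p/3) = −0.75 ln(1 − 0.561404) = −0.75 ln(0.438596)
  = −0.75 × (-0.824177) = 0.618133 substitutions/site.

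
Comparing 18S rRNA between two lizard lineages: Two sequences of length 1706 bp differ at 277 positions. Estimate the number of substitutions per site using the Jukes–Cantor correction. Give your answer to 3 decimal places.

0.183

p = 277/1706 ≈ 0.162368.
d = −(3/4) ln(1 − 4p/3) = −0.75 ln(1 − 0.216491) = −0.75 ln(0.783509)
  = −0.75 × (-0.243973) = 0.182980 substitutions/site.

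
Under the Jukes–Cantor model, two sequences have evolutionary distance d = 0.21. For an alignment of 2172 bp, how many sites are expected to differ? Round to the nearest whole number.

Invert JC69: p = (3/4)(1 − e^(−4d/3)) = 0.75 × (1 − e^(-0.28)) = 0.75 × (1 − 0.755784) = 0.183162.
Expected differing sites = pL ≈ 0.183162 × 2172 = 397.827864 ≈ 398.

398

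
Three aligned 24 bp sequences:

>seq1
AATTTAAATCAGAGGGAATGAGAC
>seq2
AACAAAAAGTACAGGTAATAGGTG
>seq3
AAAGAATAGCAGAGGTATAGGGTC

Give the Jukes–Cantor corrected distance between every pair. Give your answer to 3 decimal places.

seq1–seq2: 11/24 sites differ → p ≈ 0.458333, d = −0.75 ln(1 − 0.611111) = 0.708346 ≈ 0.708.
seq1–seq3: 10/24 sites differ → p ≈ 0.416667, d = −0.75 ln(1 − 0.555556) = 0.608198 ≈ 0.608.
seq2–seq3: 9/24 sites differ → p = 0.375, d = −0.75 ln(1 − 0.5) = 0.519860 ≈ 0.520.

d(seq1,seq2) = 0.708, d(seq1,seq3) = 0.608, d(seq2,seq3) = 0.520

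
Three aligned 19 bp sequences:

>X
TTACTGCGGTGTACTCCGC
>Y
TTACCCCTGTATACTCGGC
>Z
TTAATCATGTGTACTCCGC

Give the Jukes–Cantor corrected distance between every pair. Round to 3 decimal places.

d(X,Y) = 0.324, d(X,Z) = 0.247, d(Y,Z) = 0.324

X–Y: 5/19 sites differ → p ≈ 0.263158, d = −0.75 ln(1 − 0.350877) = 0.324100 ≈ 0.324.
X–Z: 4/19 sites differ → p ≈ 0.210526, d = −0.75 ln(1 − 0.280701) = 0.247109 ≈ 0.247.
Y–Z: 5/19 sites differ → p ≈ 0.263158, d = −0.75 ln(1 − 0.350877) = 0.324100 ≈ 0.324.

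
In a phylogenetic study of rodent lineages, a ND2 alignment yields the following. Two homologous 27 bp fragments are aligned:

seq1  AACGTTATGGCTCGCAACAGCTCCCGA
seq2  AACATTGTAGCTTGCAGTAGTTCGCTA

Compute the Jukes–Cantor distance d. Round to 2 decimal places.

0.44

The sequences differ at 9 of 27 sites (4, 7, 9, 13, 17, 18, 21, 24, 26), so p = 9/27 ≈ 0.333333.
d = −(3/4) ln(1 − 4p/3) = −0.75 ln(1 − 0.444444) = −0.75 ln(0.555556)
  = −0.75 × (-0.587786) = 0.440840 substitutions/site.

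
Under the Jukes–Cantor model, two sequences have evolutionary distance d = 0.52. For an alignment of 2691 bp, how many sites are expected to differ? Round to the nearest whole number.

1009

Invert JC69: p = (3/4)(1 − e^(−4d/3)) = 0.75 × (1 − e^(-0.693333)) = 0.75 × (1 − 0.499907) = 0.375070.
Expected differing sites = pL ≈ 0.375070 × 2691 = 1009.31337 ≈ 1009.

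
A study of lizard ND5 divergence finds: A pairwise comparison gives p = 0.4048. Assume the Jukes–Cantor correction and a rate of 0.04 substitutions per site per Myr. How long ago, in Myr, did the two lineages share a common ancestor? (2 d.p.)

d = −(3/4) ln(1 − 4p/3) = −0.75 ln(1 − 0.539733) = −0.75 ln(0.460267)
  = −0.75 × (-0.775949) = 0.581962 substitutions/site.
Under a molecular clock d = 2μt, so t = d/(2μ) = 0.581962 / (2 × 0.04) = 7.27 Myr.

7.27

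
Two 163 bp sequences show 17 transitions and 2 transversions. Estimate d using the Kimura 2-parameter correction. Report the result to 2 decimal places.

P = 17/163 ≈ 0.104294 and Q = 2/163 ≈ 0.01227.
Under the Kimura two-parameter model, d = −½ ln(1 − 2P − Q) − ¼ ln(1 − 2Q).
1 − 2P − Q = 0.779142, giving −½ ln(0.779142) = 0.124781.
1 − 2Q = 0.97546, giving −¼ ln(0.97546) = 0.006212.
d = 0.124781 + 0.006212 = 0.130993.

0.13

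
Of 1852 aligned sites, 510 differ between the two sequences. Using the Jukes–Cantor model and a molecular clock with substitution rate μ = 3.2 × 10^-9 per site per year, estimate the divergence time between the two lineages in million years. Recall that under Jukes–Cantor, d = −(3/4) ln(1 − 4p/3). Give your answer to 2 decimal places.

p = 510/1852 ≈ 0.275378.
d = −(3/4) ln(1 − 4p/3) = −0.75 ln(1 − 0.367171) = −0.75 ln(0.632829)
  = −0.75 × (-0.457555) = 0.343166 substitutions/site.
Under a molecular clock d = 2μt, so t = d/(2μ) = 0.343166 / (2 × 3.2 × 10^-9) = 53.62 million years.

53.62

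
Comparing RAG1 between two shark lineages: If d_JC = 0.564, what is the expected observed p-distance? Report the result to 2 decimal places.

0.40

p = (3/4)(1 − e^(−4d/3)) = 0.75 × (1 − e^(-0.752)) = 0.75 × (1 − 0.471423) = 0.396433.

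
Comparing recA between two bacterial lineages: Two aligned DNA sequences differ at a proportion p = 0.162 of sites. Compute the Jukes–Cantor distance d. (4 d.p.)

0.1825

d = −(3/4) ln(1 − 4p/3) = −0.75 ln(1 − 0.216) = −0.75 ln(0.784)
  = −0.75 × (-0.243346) = 0.182510 substitutions/site.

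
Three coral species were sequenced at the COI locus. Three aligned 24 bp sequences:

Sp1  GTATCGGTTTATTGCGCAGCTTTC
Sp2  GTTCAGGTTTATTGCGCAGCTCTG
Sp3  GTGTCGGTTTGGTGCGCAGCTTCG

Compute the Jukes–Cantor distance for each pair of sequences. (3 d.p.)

Sp1–Sp2: 5/24 sites differ → p ≈ 0.208333, d = −0.75 ln(1 − 0.277777) = 0.244066 ≈ 0.244.
Sp1–Sp3: 5/24 sites differ → p ≈ 0.208333, d = −0.75 ln(1 − 0.277777) = 0.244066 ≈ 0.244.
Sp2–Sp3: 7/24 sites differ → p ≈ 0.291667, d = −0.75 ln(1 − 0.388889) = 0.369358 ≈ 0.369.

d(Sp1,Sp2) = 0.244, d(Sp1,Sp3) = 0.244, d(Sp2,Sp3) = 0.369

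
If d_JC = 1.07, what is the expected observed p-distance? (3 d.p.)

0.570

p = (3/4)(1 − e^(−4d/3)) = 0.75 × (1 − e^(-1.426667)) = 0.75 × (1 − 0.240108) = 0.569919.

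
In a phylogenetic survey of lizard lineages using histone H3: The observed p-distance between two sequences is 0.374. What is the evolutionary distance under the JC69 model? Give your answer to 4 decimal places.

0.5179

d = −(3/4) ln(1 − 4p/3) = −0.75 ln(1 − 0.498667) = −0.75 ln(0.501333)
  = −0.75 × (-0.690485) = 0.517864 substitutions/site.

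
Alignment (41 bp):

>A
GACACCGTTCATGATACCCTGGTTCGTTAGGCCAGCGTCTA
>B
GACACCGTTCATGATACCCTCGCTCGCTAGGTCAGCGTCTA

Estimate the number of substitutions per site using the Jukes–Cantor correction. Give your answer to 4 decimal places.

The sequences differ at 4 of 41 sites (21, 23, 27, 32), so p = 4/41 ≈ 0.097561.
d = −(3/4) ln(1 − 4p/3) = −0.75 ln(1 − 0.130081) = −0.75 ln(0.869919)
  = −0.75 × (-0.139355) = 0.104516 substitutions/site.

0.1045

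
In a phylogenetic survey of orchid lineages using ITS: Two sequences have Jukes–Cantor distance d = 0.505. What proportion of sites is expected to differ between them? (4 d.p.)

0.3675

p = (3/4)(1 − e^(−4d/3)) = 0.75 × (1 − e^(-0.673333)) = 0.75 × (1 − 0.510006) = 0.367496.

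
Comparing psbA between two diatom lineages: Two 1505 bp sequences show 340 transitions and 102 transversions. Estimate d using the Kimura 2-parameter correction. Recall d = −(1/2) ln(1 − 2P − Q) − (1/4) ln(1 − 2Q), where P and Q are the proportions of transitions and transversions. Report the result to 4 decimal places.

0.4030

P = 340/1505 ≈ 0.225914 and Q = 102/1505 ≈ 0.067774.
Under the Kimura two-parameter model, d = −½ ln(1 − 2P − Q) − ¼ ln(1 − 2Q).
1 − 2P − Q = 0.480398, giving −½ ln(0.480398) = 0.366570.
1 − 2Q = 0.864452, giving −¼ ln(0.864452) = 0.036415.
d = 0.366570 + 0.036415 = 0.402985.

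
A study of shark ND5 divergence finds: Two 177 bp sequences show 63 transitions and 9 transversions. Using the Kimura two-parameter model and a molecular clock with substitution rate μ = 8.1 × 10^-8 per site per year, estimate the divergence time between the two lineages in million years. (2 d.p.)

4.61

P = 63/177 ≈ 0.355932 and Q = 9/177 ≈ 0.050847.
Under the Kimura two-parameter model, d = −½ ln(1 − 2P − Q) − ¼ ln(1 − 2Q).
1 − 2P − Q = 0.237289, giving −½ ln(0.237289) = 0.719238.
1 − 2Q = 0.898306, giving −¼ ln(0.898306) = 0.026811.
d = 0.719238 + 0.026811 = 0.746049.
Under a molecular clock d = 2μt, so t = d/(2μ) = 0.746049 / (2 × 8.1 × 10^-8) = 4.61 million years.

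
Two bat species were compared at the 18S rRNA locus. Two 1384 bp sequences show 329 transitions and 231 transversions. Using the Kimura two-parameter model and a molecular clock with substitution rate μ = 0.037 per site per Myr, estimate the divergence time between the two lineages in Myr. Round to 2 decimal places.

P = 329/1384 ≈ 0.237717 and Q = 231/1384 ≈ 0.166908.
Under the Kimura two-parameter model, d = −½ ln(1 − 2P − Q) − ¼ ln(1 − 2Q).
1 − 2P − Q = 0.357658, giving −½ ln(0.357658) = 0.514089.
1 − 2Q = 0.666184, giving −¼ ln(0.666184) = 0.101547.
d = 0.514089 + 0.101547 = 0.615636.
Under a molecular clock d = 2μt, so t = d/(2μ) = 0.615636 / (2 × 0.037) = 8.32 Myr.

8.32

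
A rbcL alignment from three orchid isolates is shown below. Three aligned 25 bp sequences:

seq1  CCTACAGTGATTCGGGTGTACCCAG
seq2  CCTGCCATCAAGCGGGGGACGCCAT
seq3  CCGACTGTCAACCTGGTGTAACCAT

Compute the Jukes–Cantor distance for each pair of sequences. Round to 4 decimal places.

seq1–seq2: 11/25 sites differ → p = 0.44, d = −0.75 ln(1 − 0.586667) = 0.662626 ≈ 0.6626.
seq1–seq3: 8/25 sites differ → p = 0.32, d = −0.75 ln(1 − 0.426667) = 0.417216 ≈ 0.4172.
seq2–seq3: 10/25 sites differ → p = 0.4, d = −0.75 ln(1 − 0.533333) = 0.571605 ≈ 0.5716.

d(seq1,seq2) = 0.6626, d(seq1,seq3) = 0.4172, d(seq2,seq3) = 0.5716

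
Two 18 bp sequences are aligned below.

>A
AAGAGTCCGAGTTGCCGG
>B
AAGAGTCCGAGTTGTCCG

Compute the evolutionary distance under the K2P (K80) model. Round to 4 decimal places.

0.1206

Of 18 sites, 1 differences are transitions and 1 are transversions, so P = 1/18 ≈ 0.055556 and Q = 1/18 ≈ 0.055556.
Under the Kimura two-parameter model, d = −½ ln(1 − 2P − Q) − ¼ ln(1 − 2Q).
1 − 2P − Q = 0.833332, giving −½ ln(0.833332) = 0.091162.
1 − 2Q = 0.888888, giving −¼ ln(0.888888) = 0.029446.
d = 0.091162 + 0.029446 = 0.120608.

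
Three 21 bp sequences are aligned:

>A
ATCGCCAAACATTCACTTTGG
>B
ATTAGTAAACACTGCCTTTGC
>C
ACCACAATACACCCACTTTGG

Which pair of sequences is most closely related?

A and C

A–B: 8/21 differ, p = 0.381, d = 0.532.
A–C: 6/21 differ, p = 0.286, d = 0.360.
B–C: 9/21 differ, p = 0.429, d = 0.635.
The smallest distance is between A and C.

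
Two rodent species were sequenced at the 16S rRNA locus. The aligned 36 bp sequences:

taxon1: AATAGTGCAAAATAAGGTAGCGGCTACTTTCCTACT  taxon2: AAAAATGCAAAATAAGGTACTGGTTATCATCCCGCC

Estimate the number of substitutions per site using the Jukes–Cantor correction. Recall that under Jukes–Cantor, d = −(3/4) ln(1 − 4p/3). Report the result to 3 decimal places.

The sequences differ at 11 of 36 sites, so p = 11/36 ≈ 0.305556.
d = −(3/4) ln(1 − 4p/3) = −0.75 ln(1 − 0.407408) = −0.75 ln(0.592592)
  = −0.75 × (-0.523249) = 0.392437 substitutions/site.

0.392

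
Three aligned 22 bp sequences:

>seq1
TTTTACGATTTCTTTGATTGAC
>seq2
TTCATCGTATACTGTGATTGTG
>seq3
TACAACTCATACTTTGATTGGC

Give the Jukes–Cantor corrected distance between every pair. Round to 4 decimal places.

seq1–seq2: 9/22 sites differ → p ≈ 0.409091, d = −0.75 ln(1 − 0.545455) = 0.591344 ≈ 0.5913.
seq1–seq3: 8/22 sites differ → p ≈ 0.363636, d = −0.75 ln(1 − 0.484848) = 0.497470 ≈ 0.4975.
seq2–seq3: 7/22 sites differ → p ≈ 0.318182, d = −0.75 ln(1 − 0.424243) = 0.414052 ≈ 0.4141.

d(seq1,seq2) = 0.5913, d(seq1,seq3) = 0.4975, d(seq2,seq3) = 0.4141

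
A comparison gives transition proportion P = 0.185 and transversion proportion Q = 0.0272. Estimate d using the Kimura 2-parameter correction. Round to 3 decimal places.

0.267

Under the Kimura two-parameter model, d = −½ ln(1 − 2P − Q) − ¼ ln(1 − 2Q).
1 − 2P − Q = 0.6028, giving −½ ln(0.6028) = 0.253085.
1 − 2Q = 0.9456, giving −¼ ln(0.9456) = 0.013984.
d = 0.253085 + 0.013984 = 0.267069.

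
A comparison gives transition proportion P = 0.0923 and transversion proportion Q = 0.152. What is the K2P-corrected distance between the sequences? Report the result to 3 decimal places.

0.296

Under the Kimura two-parameter model, d = −½ ln(1 − 2P − Q) − ¼ ln(1 − 2Q).
1 − 2P − Q = 0.6634, giving −½ ln(0.6634) = 0.205189.
1 − 2Q = 0.696, giving −¼ ln(0.696) = 0.090601.
d = 0.205189 + 0.090601 = 0.295790.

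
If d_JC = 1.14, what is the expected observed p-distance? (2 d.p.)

p = (3/4)(1 − e^(−4d/3)) = 0.75 × (1 − e^(-1.52)) = 0.75 × (1 − 0.218712) = 0.585966.

0.59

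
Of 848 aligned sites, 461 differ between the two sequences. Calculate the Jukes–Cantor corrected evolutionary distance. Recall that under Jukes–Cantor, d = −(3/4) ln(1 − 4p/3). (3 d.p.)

p = 461/848 ≈ 0.543632.
d = −(3/4) ln(1 − 4p/3) = −0.75 ln(1 − 0.724843) = −0.75 ln(0.275157)
  = −0.75 × (-1.290413) = 0.967810 substitutions/site.

0.968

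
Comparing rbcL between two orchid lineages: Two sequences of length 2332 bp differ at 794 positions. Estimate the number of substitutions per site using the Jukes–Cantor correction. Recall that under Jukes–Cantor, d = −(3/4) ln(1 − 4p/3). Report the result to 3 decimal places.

p = 794/2332 ≈ 0.34048.
d = −(3/4) ln(1 − 4p/3) = −0.75 ln(1 − 0.453973) = −0.75 ln(0.546027)
  = −0.75 × (-0.605087) = 0.453815 substitutions/site.

0.454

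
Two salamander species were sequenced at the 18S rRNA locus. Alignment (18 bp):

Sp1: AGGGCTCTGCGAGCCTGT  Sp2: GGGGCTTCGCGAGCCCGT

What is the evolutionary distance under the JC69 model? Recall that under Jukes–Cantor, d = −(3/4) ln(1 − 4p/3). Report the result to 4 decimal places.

0.2635

The sequences differ at 4 of 18 sites (1, 7, 8, 16), so p = 4/18 ≈ 0.222222.
d = −(3/4) ln(1 − 4p/3) = −0.75 ln(1 − 0.296296) = −0.75 ln(0.703704)
  = −0.75 × (-0.351397) = 0.263548 substitutions/site.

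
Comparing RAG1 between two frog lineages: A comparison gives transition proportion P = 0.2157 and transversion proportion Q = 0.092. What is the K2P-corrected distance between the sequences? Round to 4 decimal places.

0.4214

Under the Kimura two-parameter model, d = −½ ln(1 − 2P − Q) − ¼ ln(1 − 2Q).
1 − 2P − Q = 0.4766, giving −½ ln(0.4766) = 0.370539.
1 − 2Q = 0.816, giving −¼ ln(0.816) = 0.050835.
d = 0.370539 + 0.050835 = 0.421374.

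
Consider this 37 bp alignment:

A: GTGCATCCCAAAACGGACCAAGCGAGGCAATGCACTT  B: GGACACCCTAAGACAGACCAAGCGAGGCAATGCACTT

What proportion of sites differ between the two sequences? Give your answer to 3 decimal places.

0.162

The sequences differ at 6 of 37 positions (sites 2, 3, 6, 9, 12, 15).
p = 6/37 = 0.162162… ≈ 0.162 (to 3 d.p.).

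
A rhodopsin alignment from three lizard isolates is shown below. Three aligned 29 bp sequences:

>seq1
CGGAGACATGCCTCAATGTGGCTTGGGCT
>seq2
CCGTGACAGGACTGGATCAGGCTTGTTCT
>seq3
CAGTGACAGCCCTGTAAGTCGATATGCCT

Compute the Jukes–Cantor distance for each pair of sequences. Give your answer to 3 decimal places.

seq1–seq2: 10/29 sites differ → p ≈ 0.344828, d = −0.75 ln(1 − 0.459771) = 0.461822 ≈ 0.462.
seq1–seq3: 12/29 sites differ → p ≈ 0.413793, d = −0.75 ln(1 − 0.551724) = 0.601760 ≈ 0.602.
seq2–seq3: 13/29 sites differ → p ≈ 0.448276, d = −0.75 ln(1 − 0.597701) = 0.682920 ≈ 0.683.

d(seq1,seq2) = 0.462, d(seq1,seq3) = 0.602, d(seq2,seq3) = 0.683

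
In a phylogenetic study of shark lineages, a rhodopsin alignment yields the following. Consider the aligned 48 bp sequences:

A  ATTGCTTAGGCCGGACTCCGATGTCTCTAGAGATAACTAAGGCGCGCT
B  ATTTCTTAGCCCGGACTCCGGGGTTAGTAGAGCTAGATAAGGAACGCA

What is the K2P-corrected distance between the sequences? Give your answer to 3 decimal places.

Of 48 sites, 4 differences are transitions and 9 are transversions, so P = 4/48 ≈ 0.083333 and Q = 9/48 = 0.1875.
Under the Kimura two-parameter model, d = −½ ln(1 − 2P − Q) − ¼ ln(1 − 2Q).
1 − 2P − Q = 0.645834, giving −½ ln(0.645834) = 0.218606.
1 − 2Q = 0.625, giving −¼ ln(0.625) = 0.117501.
d = 0.218606 + 0.117501 = 0.336107.

0.336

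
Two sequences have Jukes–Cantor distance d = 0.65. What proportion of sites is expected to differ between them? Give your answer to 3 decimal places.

0.435

p = (3/4)(1 − e^(−4d/3)) = 0.75 × (1 − e^(-0.866667)) = 0.75 × (1 − 0.420350) = 0.434738.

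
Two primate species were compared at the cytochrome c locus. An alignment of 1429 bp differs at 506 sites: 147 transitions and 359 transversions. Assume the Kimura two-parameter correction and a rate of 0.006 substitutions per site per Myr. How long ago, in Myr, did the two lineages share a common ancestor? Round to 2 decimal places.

39.98

P = 147/1429 ≈ 0.102869 and Q = 359/1429 ≈ 0.251225.
Under the Kimura two-parameter model, d = −½ ln(1 − 2P − Q) − ¼ ln(1 − 2Q).
1 − 2P − Q = 0.543037, giving −½ ln(0.543037) = 0.305289.
1 − 2Q = 0.49755, giving −¼ ln(0.49755) = 0.174515.
d = 0.305289 + 0.174515 = 0.479804.
Under a molecular clock d = 2μt, so t = d/(2μ) = 0.479804 / (2 × 0.006) = 39.98 Myr.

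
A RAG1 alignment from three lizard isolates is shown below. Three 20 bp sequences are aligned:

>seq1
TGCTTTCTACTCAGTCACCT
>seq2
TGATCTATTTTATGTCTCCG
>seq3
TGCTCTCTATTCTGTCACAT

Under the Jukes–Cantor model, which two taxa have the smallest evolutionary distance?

seq1 and seq3

seq1–seq2: 9/20 differ, p = 0.450, d = 0.687.
seq1–seq3: 4/20 differ, p = 0.200, d = 0.233.
seq2–seq3: 7/20 differ, p = 0.350, d = 0.471.
The smallest distance is between seq1 and seq3.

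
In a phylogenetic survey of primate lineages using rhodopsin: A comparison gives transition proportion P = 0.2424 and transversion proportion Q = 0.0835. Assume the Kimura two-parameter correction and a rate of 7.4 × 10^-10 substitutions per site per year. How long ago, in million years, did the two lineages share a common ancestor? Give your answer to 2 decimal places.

Under the Kimura two-parameter model, d = −½ ln(1 − 2P − Q) − ¼ ln(1 − 2Q).
1 − 2P − Q = 0.4317, giving −½ ln(0.4317) = 0.420012.
1 − 2Q = 0.833, giving −¼ ln(0.833) = 0.045680.
d = 0.420012 + 0.045680 = 0.465692.
Under a molecular clock d = 2μt, so t = d/(2μ) = 0.465692 / (2 × 7.4 × 10^-10) = 314.66 million years.

314.66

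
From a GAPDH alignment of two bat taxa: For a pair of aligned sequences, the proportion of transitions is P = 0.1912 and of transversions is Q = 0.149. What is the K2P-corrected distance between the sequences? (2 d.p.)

Under the Kimura two-parameter model, d = −½ ln(1 − 2P − Q) − ¼ ln(1 − 2Q).
1 − 2P − Q = 0.4686, giving −½ ln(0.4686) = 0.379003.
1 − 2Q = 0.702, giving −¼ ln(0.702) = 0.088455.
d = 0.379003 + 0.088455 = 0.467458.

0.47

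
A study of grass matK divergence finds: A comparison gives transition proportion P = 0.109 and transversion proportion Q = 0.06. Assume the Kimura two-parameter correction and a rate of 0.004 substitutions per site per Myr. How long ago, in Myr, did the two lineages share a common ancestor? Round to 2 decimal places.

Under the Kimura two-parameter model, d = −½ ln(1 − 2P − Q) − ¼ ln(1 − 2Q).
1 − 2P − Q = 0.722, giving −½ ln(0.722) = 0.162865.
1 − 2Q = 0.88, giving −¼ ln(0.88) = 0.031958.
d = 0.162865 + 0.031958 = 0.194823.
Under a molecular clock d = 2μt, so t = d/(2μ) = 0.194823 / (2 × 0.004) = 24.35 Myr.

24.35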